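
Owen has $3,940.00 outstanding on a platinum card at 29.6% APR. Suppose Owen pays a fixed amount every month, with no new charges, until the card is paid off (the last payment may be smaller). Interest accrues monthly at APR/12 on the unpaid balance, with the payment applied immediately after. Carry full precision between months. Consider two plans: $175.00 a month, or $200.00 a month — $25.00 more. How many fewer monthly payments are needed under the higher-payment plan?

Monthly rate r = 29.6%/12 = 2.46667% = 0.0246667.
At $175.00/mo: n = ⌈−ln(1 − rB₀/P)/ln(1+r)⌉ = 34 payments (last $46.02); total interest = total paid − $3,940.00 = $1,881.02.
At $200.00/mo: 28 payments (last $61.94); total interest $1,521.94.
Payments saved = 34 − 28 = 6.

6 fewer payments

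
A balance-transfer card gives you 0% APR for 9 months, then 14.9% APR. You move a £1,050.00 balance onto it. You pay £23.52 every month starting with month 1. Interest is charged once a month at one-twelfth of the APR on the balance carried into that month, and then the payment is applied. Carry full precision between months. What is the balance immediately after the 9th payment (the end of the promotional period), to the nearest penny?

£838.32

Promo months 1–9 at r₀ = 0%/12 = 0; months 10+ at r₁ = 14.9%/12 = 0.0124167.
After month 9 (no interest yet): B = £1,050.00 − 9·£23.52 = £838.32.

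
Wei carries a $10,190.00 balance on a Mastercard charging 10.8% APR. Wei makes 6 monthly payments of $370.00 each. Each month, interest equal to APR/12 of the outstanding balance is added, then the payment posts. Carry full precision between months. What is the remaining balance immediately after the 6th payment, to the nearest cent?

$8,482.24

Monthly rate r = 10.8%/12 = 0.9% = 0.009.
Each month: B ← B·(1+r) − $370.00.
Month 1: interest $91.71; balance after payment $9,911.71.
Month 2: interest $89.21; balance after payment $9,630.92.
Month 3: interest $86.68; balance after payment $9,347.59.
Month 4: interest $84.13; balance after payment $9,061.72.
Month 5: interest $81.56; balance after payment $8,773.28.
Month 6: interest $78.96; balance after payment $8,482.24.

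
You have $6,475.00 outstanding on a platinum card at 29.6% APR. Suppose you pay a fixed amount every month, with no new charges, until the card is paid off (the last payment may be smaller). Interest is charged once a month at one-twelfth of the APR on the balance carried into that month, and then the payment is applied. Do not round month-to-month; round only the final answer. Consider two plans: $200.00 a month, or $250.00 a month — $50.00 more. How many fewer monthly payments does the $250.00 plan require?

24 fewer payments

Monthly rate r = 29.6%/12 = 2.46667% = 0.0246667.
At $200.00/mo: n = ⌈−ln(1 − rB₀/P)/ln(1+r)⌉ = 66 payments (last $152.30); total interest = total paid − $6,475.00 = $6,677.30.
At $250.00/mo: 42 payments (last $200.00); total interest $3,975.00.
Payments saved = 66 − 42 = 24.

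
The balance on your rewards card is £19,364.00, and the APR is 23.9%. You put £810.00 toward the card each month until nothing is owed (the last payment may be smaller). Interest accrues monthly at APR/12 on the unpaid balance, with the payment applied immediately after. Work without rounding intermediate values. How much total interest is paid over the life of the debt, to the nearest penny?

Monthly rate r = 23.9%/12 = 1.99167% = 0.0199167.
Payoff takes n = ⌈−ln(1 − rB₀/P)/ln(1+r)⌉ = ⌈32.783⌉ = 33 payments; the last is £635.71.
Total paid = 32·£810.00 + £635.71 = £26,555.71.
Total interest = total paid − principal = £26,555.71 − £19,364.00 = £7,191.71.

£7,191.71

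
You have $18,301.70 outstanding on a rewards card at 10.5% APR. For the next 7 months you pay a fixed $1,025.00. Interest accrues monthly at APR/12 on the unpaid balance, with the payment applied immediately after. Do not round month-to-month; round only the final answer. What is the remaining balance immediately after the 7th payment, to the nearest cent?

Monthly rate r = 10.5%/12 = 0.875% = 0.00875.
Each month: B ← B·(1+r) − $1,025.00.
Month 1: interest $160.14; balance after payment $17,436.84.
Month 2: interest $152.57; balance after payment $16,564.41.
Month 3: interest $144.94; balance after payment $15,684.35.
Month 4: interest $137.24; balance after payment $14,796.59.
Month 5: interest $129.47; balance after payment $13,901.06.
Month 6: interest $121.63; balance after payment $12,997.69.
Month 7: interest $113.73; balance after payment $12,086.42.

$12,086.42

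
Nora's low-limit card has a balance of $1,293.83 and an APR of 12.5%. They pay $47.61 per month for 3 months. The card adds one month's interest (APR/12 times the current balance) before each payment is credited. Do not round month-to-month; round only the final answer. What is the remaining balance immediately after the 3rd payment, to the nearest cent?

Monthly rate r = 12.5%/12 = 1.04167% = 0.0104167.
Each month: B ← B·(1+r) − $47.61.
Month 1: interest $13.48; balance after payment $1,259.70.
Month 2: interest $13.12; balance after payment $1,225.21.
Month 3: interest $12.76; balance after payment $1,190.36.

$1,190.36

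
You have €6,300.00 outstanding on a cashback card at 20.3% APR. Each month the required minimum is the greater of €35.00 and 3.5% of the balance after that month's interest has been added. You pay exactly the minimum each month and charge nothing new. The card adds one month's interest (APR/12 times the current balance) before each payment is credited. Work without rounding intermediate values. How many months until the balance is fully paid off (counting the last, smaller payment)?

Monthly rate r = 20.3%/12 = 1.69167% = 0.0169167.
While 3.5% of the post-interest balance exceeds €35.00, each month B ← (B·(1+r))·(1 − 0.035), i.e. B shrinks by the factor (1+r)·0.965 = 0.98132.
This holds for months 1–99. Entering month 100 the balance is €974.53; 3.5% of the post-interest balance is now below €35.00, so the flat €35.00 minimum applies from here.
From month 100 a fixed €35.00 at rate r clears €974.53 in 38 more payments. Total: 99 + 38 = 137 months.

137 months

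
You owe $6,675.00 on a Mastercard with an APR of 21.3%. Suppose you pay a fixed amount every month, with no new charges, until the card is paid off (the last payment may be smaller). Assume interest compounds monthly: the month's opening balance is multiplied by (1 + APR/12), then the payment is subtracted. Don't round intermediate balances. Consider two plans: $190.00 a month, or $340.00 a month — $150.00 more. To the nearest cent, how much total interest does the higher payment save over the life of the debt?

Monthly rate r = 21.3%/12 = 1.775% = 0.01775.
At $190.00/mo: n = ⌈−ln(1 − rB₀/P)/ln(1+r)⌉ = 56 payments (last $101.68); total interest = total paid − $6,675.00 = $3,876.68.
At $340.00/mo: 25 payments (last $120.01); total interest $1,605.01.
Interest saved = $3,876.68 − $1,605.01 = $2,271.67.

$2,271.67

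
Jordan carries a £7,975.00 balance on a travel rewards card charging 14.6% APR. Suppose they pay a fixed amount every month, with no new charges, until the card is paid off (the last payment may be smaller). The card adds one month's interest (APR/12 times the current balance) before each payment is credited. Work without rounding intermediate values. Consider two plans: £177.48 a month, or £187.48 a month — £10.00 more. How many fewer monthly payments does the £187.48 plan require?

Monthly rate r = 14.6%/12 = 1.21667% = 0.0121667.
At £177.48/mo: n = ⌈−ln(1 − rB₀/P)/ln(1+r)⌉ = 66 payments (last £75.85); total interest = total paid − £7,975.00 = £3,637.05.
At £187.48/mo: 61 payments (last £50.93); total interest £3,324.73.
Payments saved = 66 − 61 = 5.

5 fewer payments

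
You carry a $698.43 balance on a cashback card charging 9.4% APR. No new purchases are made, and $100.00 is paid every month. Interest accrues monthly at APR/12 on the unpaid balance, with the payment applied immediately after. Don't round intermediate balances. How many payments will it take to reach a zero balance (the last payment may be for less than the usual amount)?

8 payments

Monthly rate r = 9.4%/12 = 0.783333% = 0.00783333.
Recurrence: B ← B·(1+r) − $100.00.
Month 1: interest $5.47; balance after payment $603.90.
Month 2: interest $4.73; balance after payment $508.63.
Closed form: n = −ln(1 − rB₀/P)/ln(1+r) = −ln(0.94529)/ln(1.00783) ≈ 7.211, so the balance reaches zero during payment 8.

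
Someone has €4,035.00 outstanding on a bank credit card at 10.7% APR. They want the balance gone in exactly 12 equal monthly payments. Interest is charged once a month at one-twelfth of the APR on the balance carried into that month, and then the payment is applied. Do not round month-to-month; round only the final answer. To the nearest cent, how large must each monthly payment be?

Monthly rate r = 10.7%/12 = 0.891667% = 0.00891667.
Level-payment amortization: P = B₀·r / (1 − (1+r)^(−n)) = 4035.00·0.00891667 / (1 − 1.00892^(−12)).
Denominator 1 − (1+r)^(−12) = 0.101048123.
P = 35.9787 / 0.101048123 ≈ 356.06.

€356.06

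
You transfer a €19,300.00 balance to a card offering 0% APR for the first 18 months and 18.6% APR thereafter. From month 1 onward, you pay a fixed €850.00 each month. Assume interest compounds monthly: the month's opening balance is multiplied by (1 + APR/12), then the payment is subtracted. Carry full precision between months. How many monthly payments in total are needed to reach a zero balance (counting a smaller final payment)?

23 months

Promo months 1–18 at r₀ = 0%/12 = 0; months 19+ at r₁ = 18.6%/12 = 0.0155.
After month 18 (no interest yet): B = €19,300.00 − 18·€850.00 = €4,000.00.
Then at r₁ with €850.00/mo: n₂ = −ln(1 − r₁·B/P)/ln(1+r₁) ≈ 4.92 → 5 more payments.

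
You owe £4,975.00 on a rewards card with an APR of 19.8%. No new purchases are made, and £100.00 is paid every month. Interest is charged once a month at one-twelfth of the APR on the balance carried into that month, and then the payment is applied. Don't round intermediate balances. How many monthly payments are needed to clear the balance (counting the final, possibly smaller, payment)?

Monthly rate r = 19.8%/12 = 1.65% = 0.0165.
Recurrence: B ← B·(1+r) − £100.00.
Month 1: interest £82.09; balance after payment £4,957.09.
Month 2: interest £81.79; balance after payment £4,938.88.
Closed form: n = −ln(1 − rB₀/P)/ln(1+r) = −ln(0.17912)/ln(1.0165) ≈ 105.080, so the balance reaches zero during payment 106.

106 payments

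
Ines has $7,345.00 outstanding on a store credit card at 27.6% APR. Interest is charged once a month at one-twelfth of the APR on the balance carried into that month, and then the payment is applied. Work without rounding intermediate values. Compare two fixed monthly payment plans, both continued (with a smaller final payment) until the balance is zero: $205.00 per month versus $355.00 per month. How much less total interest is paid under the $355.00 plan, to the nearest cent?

$5,579.67

Monthly rate r = 27.6%/12 = 2.3% = 0.023.
At $205.00/mo: n = ⌈−ln(1 − rB₀/P)/ln(1+r)⌉ = 77 payments (last $86.09); total interest = total paid − $7,345.00 = $8,321.09.
At $355.00/mo: 29 payments (last $146.42); total interest $2,741.42.
Interest saved = $8,321.09 − $2,741.42 = $5,579.67.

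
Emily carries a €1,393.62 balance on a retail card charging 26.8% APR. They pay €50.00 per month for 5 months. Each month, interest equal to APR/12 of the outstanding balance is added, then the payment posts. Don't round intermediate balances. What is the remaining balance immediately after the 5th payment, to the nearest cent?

Monthly rate r = 26.8%/12 = 2.23333% = 0.0223333.
Each month: B ← B·(1+r) − €50.00.
Month 1: interest €31.12; balance after payment €1,374.74.
Month 2: interest €30.70; balance after payment €1,355.45.
Month 3: interest €30.27; balance after payment €1,335.72.
Month 4: interest €29.83; balance after payment €1,315.55.
Month 5: interest €29.38; balance after payment €1,294.93.

€1,294.93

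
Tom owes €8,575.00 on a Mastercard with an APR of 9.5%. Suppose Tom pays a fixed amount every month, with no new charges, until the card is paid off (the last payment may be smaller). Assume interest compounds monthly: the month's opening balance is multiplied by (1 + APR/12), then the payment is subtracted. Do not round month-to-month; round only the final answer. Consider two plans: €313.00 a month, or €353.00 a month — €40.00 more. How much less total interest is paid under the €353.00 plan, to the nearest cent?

€143.04

Monthly rate r = 9.5%/12 = 0.791667% = 0.00791667.
At €313.00/mo: n = ⌈−ln(1 − rB₀/P)/ln(1+r)⌉ = 32 payments (last €1.08); total interest = total paid − €8,575.00 = €1,129.08.
At €353.00/mo: 28 payments (last €30.04); total interest €986.04.
Interest saved = €1,129.08 − €986.04 = €143.04.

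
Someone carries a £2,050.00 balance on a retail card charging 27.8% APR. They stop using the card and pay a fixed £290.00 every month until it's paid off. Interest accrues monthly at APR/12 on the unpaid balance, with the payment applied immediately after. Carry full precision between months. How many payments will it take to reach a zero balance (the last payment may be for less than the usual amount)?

8 payments

Monthly rate r = 27.8%/12 = 2.31667% = 0.0231667.
Recurrence: B ← B·(1+r) − £290.00.
Month 1: interest £47.49; balance after payment £1,807.49.
Month 2: interest £41.87; balance after payment £1,559.37.
Closed form: n = −ln(1 − rB₀/P)/ln(1+r) = −ln(0.83624)/ln(1.02317) ≈ 7.809, so the balance reaches zero during payment 8.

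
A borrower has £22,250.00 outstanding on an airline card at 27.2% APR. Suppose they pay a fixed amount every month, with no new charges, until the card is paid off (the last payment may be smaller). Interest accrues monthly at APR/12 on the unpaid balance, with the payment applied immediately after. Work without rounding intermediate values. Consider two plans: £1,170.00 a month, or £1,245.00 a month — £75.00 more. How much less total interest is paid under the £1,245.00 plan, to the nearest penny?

Monthly rate r = 27.2%/12 = 2.26667% = 0.0226667.
At £1,170.00/mo: n = ⌈−ln(1 − rB₀/P)/ln(1+r)⌉ = 26 payments (last £191.28); total interest = total paid − £22,250.00 = £7,191.28.
At £1,245.00/mo: 24 payments (last £214.58); total interest £6,599.58.
Interest saved = £7,191.28 − £6,599.58 = £591.70.

£591.70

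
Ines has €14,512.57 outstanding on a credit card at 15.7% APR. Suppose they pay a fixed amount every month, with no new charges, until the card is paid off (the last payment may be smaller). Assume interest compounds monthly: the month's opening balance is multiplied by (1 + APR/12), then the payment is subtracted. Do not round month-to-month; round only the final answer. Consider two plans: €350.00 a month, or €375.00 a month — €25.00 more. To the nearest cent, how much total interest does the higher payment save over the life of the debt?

€690.76

Monthly rate r = 15.7%/12 = 1.30833% = 0.0130833.
At €350.00/mo: n = ⌈−ln(1 − rB₀/P)/ln(1+r)⌉ = 61 payments (last €55.65); total interest = total paid − €14,512.57 = €6,543.08.
At €375.00/mo: 55 payments (last €114.89); total interest €5,852.32.
Interest saved = €6,543.08 − €5,852.32 = €690.76.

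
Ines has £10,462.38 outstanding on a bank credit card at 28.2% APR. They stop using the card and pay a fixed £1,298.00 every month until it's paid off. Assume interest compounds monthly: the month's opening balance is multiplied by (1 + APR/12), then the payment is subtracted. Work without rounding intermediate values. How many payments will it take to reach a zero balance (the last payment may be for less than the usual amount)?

10 payments

Monthly rate r = 28.2%/12 = 2.35% = 0.0235.
Recurrence: B ← B·(1+r) − £1,298.00.
Month 1: interest £245.87; balance after payment £9,410.25.
Month 2: interest £221.14; balance after payment £8,333.39.
Closed form: n = −ln(1 − rB₀/P)/ln(1+r) = −ln(0.81058)/ln(1.0235) ≈ 9.041, so the balance reaches zero during payment 10.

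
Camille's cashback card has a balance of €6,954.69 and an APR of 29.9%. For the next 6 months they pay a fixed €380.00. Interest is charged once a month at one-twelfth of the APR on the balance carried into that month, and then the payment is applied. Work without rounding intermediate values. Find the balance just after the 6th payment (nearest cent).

Monthly rate r = 29.9%/12 = 2.49167% = 0.0249167.
Each month: B ← B·(1+r) − €380.00.
Month 1: interest €173.29; balance after payment €6,747.98.
Month 2: interest €168.14; balance after payment €6,536.11.
Month 3: interest €162.86; balance after payment €6,318.97.
Month 4: interest €157.45; balance after payment €6,096.42.
Month 5: interest €151.90; balance after payment €5,868.32.
Month 6: interest €146.22; balance after payment €5,634.54.

€5,634.54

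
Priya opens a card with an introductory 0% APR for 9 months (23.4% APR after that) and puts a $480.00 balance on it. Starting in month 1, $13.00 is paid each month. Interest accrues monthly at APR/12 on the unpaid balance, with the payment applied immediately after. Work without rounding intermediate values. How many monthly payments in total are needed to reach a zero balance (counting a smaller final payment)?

Promo months 1–9 at r₀ = 0%/12 = 0; months 10+ at r₁ = 23.4%/12 = 0.0195.
After month 9 (no interest yet): B = $480.00 − 9·$13.00 = $363.00.
Then at r₁ with $13.00/mo: n₂ = −ln(1 − r₁·B/P)/ln(1+r₁) ≈ 40.72 → 41 more payments.

50 months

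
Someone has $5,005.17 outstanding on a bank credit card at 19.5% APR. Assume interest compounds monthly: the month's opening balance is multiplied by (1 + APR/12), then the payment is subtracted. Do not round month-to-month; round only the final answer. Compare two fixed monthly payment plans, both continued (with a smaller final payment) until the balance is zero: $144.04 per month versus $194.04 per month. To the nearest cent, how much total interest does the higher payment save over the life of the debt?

$891.44

Monthly rate r = 19.5%/12 = 1.625% = 0.01625.
At $144.04/mo: n = ⌈−ln(1 − rB₀/P)/ln(1+r)⌉ = 52 payments (last $85.58); total interest = total paid − $5,005.17 = $2,426.45.
At $194.04/mo: 34 payments (last $136.86); total interest $1,535.01.
Interest saved = $2,426.45 − $1,535.01 = $891.44.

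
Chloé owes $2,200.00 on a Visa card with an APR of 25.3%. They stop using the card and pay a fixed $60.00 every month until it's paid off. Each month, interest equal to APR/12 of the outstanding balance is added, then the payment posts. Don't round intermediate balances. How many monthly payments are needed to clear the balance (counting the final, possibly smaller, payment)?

Monthly rate r = 25.3%/12 = 2.10833% = 0.0210833.
Recurrence: B ← B·(1+r) − $60.00.
Month 1: interest $46.38; balance after payment $2,186.38.
Month 2: interest $46.10; balance after payment $2,172.48.
Closed form: n = −ln(1 − rB₀/P)/ln(1+r) = −ln(0.22694)/ln(1.02108) ≈ 71.081, so the balance reaches zero during payment 72.

72 payments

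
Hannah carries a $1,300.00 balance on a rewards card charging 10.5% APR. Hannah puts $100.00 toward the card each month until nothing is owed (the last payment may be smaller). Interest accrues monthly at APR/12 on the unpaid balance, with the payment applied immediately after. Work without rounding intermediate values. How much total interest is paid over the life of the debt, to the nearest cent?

Monthly rate r = 10.5%/12 = 0.875% = 0.00875.
Payoff takes n = ⌈−ln(1 − rB₀/P)/ln(1+r)⌉ = ⌈13.861⌉ = 14 payments; the last is $86.15.
Total paid = 13·$100.00 + $86.15 = $1,386.15.
Total interest = total paid − principal = $1,386.15 − $1,300.00 = $86.15.

$86.15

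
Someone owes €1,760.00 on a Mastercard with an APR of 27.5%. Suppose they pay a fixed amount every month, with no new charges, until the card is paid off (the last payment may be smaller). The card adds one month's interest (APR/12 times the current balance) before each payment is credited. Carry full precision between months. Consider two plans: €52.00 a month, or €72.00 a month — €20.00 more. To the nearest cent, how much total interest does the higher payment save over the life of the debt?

€819.60

Monthly rate r = 27.5%/12 = 2.29167% = 0.0229167.
At €52.00/mo: n = ⌈−ln(1 − rB₀/P)/ln(1+r)⌉ = 66 payments (last €49.91); total interest = total paid − €1,760.00 = €1,669.91.
At €72.00/mo: 37 payments (last €18.31); total interest €850.31.
Interest saved = €1,669.91 − €850.31 = €819.60.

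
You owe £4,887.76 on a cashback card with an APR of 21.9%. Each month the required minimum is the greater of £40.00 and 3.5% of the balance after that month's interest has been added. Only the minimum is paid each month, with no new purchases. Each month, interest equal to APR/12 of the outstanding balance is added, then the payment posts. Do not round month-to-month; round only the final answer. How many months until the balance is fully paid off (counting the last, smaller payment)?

124 months

Monthly rate r = 21.9%/12 = 1.825% = 0.01825.
While 3.5% of the post-interest balance exceeds £40.00, each month B ← (B·(1+r))·(1 − 0.035), i.e. B shrinks by the factor (1+r)·0.965 = 0.98261.
This holds for months 1–84. Entering month 85 the balance is £1,119.89; 3.5% of the post-interest balance is now below £40.00, so the flat £40.00 minimum applies from here.
From month 85 a fixed £40.00 at rate r clears £1,119.89 in 40 more payments. Total: 84 + 40 = 124 months.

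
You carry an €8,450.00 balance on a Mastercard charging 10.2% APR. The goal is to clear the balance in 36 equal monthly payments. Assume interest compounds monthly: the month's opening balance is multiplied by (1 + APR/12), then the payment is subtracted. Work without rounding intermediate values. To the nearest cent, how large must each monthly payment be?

Monthly rate r = 10.2%/12 = 0.85% = 0.0085.
Level-payment amortization: P = B₀·r / (1 − (1+r)^(−n)) = 8450.00·0.0085 / (1 − 1.0085^(−36)).
Denominator 1 − (1+r)^(−36) = 0.262660486.
P = 71.825 / 0.262660486 ≈ 273.45.

€273.45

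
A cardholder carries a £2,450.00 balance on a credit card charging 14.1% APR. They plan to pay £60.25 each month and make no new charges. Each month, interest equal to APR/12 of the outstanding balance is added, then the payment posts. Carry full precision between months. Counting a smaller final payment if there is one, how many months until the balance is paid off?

56 payments

Monthly rate r = 14.1%/12 = 1.175% = 0.01175.
Recurrence: B ← B·(1+r) − £60.25.
Month 1: interest £28.79; balance after payment £2,418.54.
Month 2: interest £28.42; balance after payment £2,386.71.
Closed form: n = −ln(1 − rB₀/P)/ln(1+r) = −ln(0.5222)/ln(1.01175) ≈ 55.618, so the balance reaches zero during payment 56.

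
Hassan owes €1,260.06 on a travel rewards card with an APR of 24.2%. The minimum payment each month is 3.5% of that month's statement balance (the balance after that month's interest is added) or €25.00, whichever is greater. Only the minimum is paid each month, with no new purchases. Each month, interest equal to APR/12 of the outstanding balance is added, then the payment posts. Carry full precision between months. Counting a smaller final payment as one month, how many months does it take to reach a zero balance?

80 months

Monthly rate r = 24.2%/12 = 2.01667% = 0.0201667.
While 3.5% of the post-interest balance exceeds €25.00, each month B ← (B·(1+r))·(1 − 0.035), i.e. B shrinks by the factor (1+r)·0.965 = 0.98446.
This holds for months 1–38. Entering month 39 the balance is €694.92; 3.5% of the post-interest balance is now below €25.00, so the flat €25.00 minimum applies from here.
From month 39 a fixed €25.00 at rate r clears €694.92 in 42 more payments. Total: 38 + 42 = 80 months.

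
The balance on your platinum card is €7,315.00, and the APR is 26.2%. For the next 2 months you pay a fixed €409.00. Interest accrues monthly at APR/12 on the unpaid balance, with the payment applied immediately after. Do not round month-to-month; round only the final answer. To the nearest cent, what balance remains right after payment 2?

€6,810.98

Monthly rate r = 26.2%/12 = 2.18333% = 0.0218333.
Each month: B ← B·(1+r) − €409.00.
Month 1: interest €159.71; balance after payment €7,065.71.
Month 2: interest €154.27; balance after payment €6,810.98.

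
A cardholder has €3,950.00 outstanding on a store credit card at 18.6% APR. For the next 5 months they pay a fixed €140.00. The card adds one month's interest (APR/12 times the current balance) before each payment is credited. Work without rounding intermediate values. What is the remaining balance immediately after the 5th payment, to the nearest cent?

€3,543.72

Monthly rate r = 18.6%/12 = 1.55% = 0.0155.
Each month: B ← B·(1+r) − €140.00.
Month 1: interest €61.23; balance after payment €3,871.22.
Month 2: interest €60.00; balance after payment €3,791.23.
Month 3: interest €58.76; balance after payment €3,709.99.
Month 4: interest €57.50; balance after payment €3,627.50.
Month 5: interest €56.23; balance after payment €3,543.72.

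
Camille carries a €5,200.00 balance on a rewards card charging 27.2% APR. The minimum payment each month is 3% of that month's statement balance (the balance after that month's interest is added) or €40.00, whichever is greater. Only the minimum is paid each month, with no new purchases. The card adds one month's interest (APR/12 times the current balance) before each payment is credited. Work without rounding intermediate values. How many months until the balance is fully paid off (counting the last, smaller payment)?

Monthly rate r = 27.2%/12 = 2.26667% = 0.0226667.
While 3% of the post-interest balance exceeds €40.00, each month B ← (B·(1+r))·(1 − 0.03), i.e. B shrinks by the factor (1+r)·0.97 = 0.99199.
This holds for months 1–172. Entering month 173 the balance is €1,303.19; 3% of the post-interest balance is now below €40.00, so the flat €40.00 minimum applies from here.
From month 173 a fixed €40.00 at rate r clears €1,303.19 in 60 more payments. Total: 172 + 60 = 232 months.

232 months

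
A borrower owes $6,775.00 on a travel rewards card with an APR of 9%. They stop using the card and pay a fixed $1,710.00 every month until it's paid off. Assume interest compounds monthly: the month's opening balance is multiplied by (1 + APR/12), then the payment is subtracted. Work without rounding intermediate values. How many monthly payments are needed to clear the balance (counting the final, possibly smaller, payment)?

Monthly rate r = 9%/12 = 0.75% = 0.0075.
Recurrence: B ← B·(1+r) − $1,710.00.
Month 1: interest $50.81; balance after payment $5,115.81.
Month 2: interest $38.37; balance after payment $3,444.18.
Month 3: interest $25.83; balance after payment $1,760.01.
Month 4: interest $13.20; balance after payment $63.21.
Month 5: interest $0.47; balance after payment $0.00.

5 months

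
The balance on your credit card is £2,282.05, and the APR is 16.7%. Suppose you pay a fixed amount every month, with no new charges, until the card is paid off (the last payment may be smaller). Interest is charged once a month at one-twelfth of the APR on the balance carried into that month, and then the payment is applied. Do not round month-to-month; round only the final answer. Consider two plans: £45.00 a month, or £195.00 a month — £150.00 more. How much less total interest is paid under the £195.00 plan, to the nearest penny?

£1,474.80

Monthly rate r = 16.7%/12 = 1.39167% = 0.0139167.
At £45.00/mo: n = ⌈−ln(1 − rB₀/P)/ln(1+r)⌉ = 89 payments (last £23.15); total interest = total paid − £2,282.05 = £1,701.10.
At £195.00/mo: 13 payments (last £168.35); total interest £226.30.
Interest saved = £1,701.10 − £226.30 = £1,474.80.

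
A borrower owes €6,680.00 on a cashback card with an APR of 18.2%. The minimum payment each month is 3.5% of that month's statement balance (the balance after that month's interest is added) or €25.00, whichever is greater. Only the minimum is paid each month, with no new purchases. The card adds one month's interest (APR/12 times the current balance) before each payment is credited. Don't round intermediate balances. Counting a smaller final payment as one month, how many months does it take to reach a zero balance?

147 months

Monthly rate r = 18.2%/12 = 1.51667% = 0.0151667.
While 3.5% of the post-interest balance exceeds €25.00, each month B ← (B·(1+r))·(1 − 0.035), i.e. B shrinks by the factor (1+r)·0.965 = 0.97964.
This holds for months 1–110. Entering month 111 the balance is €694.85; 3.5% of the post-interest balance is now below €25.00, so the flat €25.00 minimum applies from here.
From month 111 a fixed €25.00 at rate r clears €694.85 in 37 more payments. Total: 110 + 37 = 147 months.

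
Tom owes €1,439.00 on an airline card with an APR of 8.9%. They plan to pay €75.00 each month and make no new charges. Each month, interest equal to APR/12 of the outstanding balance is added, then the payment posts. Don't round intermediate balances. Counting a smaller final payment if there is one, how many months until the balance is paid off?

Monthly rate r = 8.9%/12 = 0.741667% = 0.00741667.
Recurrence: B ← B·(1+r) − €75.00.
Month 1: interest €10.67; balance after payment €1,374.67.
Month 2: interest €10.20; balance after payment €1,309.87.
Closed form: n = −ln(1 − rB₀/P)/ln(1+r) = −ln(0.8577)/ln(1.00742) ≈ 20.774, so the balance reaches zero during payment 21.

21 months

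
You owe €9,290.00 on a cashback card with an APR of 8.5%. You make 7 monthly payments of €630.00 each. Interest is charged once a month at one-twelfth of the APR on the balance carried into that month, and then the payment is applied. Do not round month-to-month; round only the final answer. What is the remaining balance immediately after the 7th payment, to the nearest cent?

Monthly rate r = 8.5%/12 = 0.708333% = 0.00708333.
Each month: B ← B·(1+r) − €630.00.
Month 1: interest €65.80; balance after payment €8,725.80.
Month 2: interest €61.81; balance after payment €8,157.61.
Month 3: interest €57.78; balance after payment €7,585.40.
Month 4: interest €53.73; balance after payment €7,009.12.
Month 5: interest €49.65; balance after payment €6,428.77.
Month 6: interest €45.54; balance after payment €5,844.31.
Month 7: interest €41.40; balance after payment €5,255.71.

€5,255.71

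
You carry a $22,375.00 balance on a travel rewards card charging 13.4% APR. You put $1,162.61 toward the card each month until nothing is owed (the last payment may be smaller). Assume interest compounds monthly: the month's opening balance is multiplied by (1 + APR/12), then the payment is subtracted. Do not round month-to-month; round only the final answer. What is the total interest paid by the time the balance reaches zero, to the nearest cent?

$2,957.38

Monthly rate r = 13.4%/12 = 1.11667% = 0.0111667.
Payoff takes n = ⌈−ln(1 − rB₀/P)/ln(1+r)⌉ = ⌈21.788⌉ = 22 payments; the last is $917.57.
Total paid = 21·$1,162.61 + $917.57 = $25,332.38.
Total interest = total paid − principal = $25,332.38 − $22,375.00 = $2,957.38.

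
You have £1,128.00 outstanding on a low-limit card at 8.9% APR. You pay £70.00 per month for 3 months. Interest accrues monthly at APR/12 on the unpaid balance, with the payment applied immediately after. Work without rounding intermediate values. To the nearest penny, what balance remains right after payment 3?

Monthly rate r = 8.9%/12 = 0.741667% = 0.00741667.
Each month: B ← B·(1+r) − £70.00.
Month 1: interest £8.37; balance after payment £1,066.37.
Month 2: interest £7.91; balance after payment £1,004.27.
Month 3: interest £7.45; balance after payment £941.72.

£941.72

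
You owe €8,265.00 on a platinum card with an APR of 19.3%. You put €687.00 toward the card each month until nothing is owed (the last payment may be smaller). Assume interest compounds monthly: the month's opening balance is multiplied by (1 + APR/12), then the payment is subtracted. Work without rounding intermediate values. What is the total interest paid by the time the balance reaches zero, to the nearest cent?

Monthly rate r = 19.3%/12 = 1.60833% = 0.0160833.
Payoff takes n = ⌈−ln(1 − rB₀/P)/ln(1+r)⌉ = ⌈13.478⌉ = 14 payments; the last is €329.52.
Total paid = 13·€687.00 + €329.52 = €9,260.52.
Total interest = total paid − principal = €9,260.52 − €8,265.00 = €995.52.

€995.52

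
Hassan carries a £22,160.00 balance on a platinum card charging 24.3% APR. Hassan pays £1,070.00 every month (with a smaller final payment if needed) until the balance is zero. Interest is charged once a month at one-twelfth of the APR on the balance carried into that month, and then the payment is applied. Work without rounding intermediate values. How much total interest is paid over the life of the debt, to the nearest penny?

£6,857.96

Monthly rate r = 24.3%/12 = 2.025% = 0.02025.
Payoff takes n = ⌈−ln(1 − rB₀/P)/ln(1+r)⌉ = ⌈27.119⌉ = 28 payments; the last is £127.96.
Total paid = 27·£1,070.00 + £127.96 = £29,017.96.
Total interest = total paid − principal = £29,017.96 − £22,160.00 = £6,857.96.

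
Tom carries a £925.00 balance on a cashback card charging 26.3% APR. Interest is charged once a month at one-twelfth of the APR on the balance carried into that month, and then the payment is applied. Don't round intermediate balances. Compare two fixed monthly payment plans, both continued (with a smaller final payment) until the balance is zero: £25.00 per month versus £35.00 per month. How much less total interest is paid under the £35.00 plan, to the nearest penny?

£523.13

Monthly rate r = 26.3%/12 = 2.19167% = 0.0219167.
At £25.00/mo: n = ⌈−ln(1 − rB₀/P)/ln(1+r)⌉ = 77 payments (last £20.67); total interest = total paid − £925.00 = £995.67.
At £35.00/mo: 40 payments (last £32.54); total interest £472.54.
Interest saved = £995.67 − £472.54 = £523.13.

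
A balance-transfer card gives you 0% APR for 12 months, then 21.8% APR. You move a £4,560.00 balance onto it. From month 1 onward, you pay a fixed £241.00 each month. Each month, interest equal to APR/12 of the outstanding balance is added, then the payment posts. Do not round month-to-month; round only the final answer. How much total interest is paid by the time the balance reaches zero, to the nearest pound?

Promo months 1–12 at r₀ = 0%/12 = 0; months 13+ at r₁ = 21.8%/12 = 0.0181667.
After month 12 (no interest yet): B = £4,560.00 − 12·£241.00 = £1,668.00.
Then at r₁ with £241.00/mo: n₂ = −ln(1 − r₁·B/P)/ln(1+r₁) ≈ 7.46 → 8 more payments.
Total paid = 19·£241.00 + £112.26 = £4,691.26; interest = £4,691.26 − £4,560.00 = £131.26.

£131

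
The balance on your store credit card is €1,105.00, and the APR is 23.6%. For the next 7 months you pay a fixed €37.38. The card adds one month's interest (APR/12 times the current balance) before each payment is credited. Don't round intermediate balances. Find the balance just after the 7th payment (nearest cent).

€988.78

Monthly rate r = 23.6%/12 = 1.96667% = 0.0196667.
Each month: B ← B·(1+r) − €37.38.
Month 1: interest €21.73; balance after payment €1,089.35.
Month 2: interest €21.42; balance after payment €1,073.40.
Month 3: interest €21.11; balance after payment €1,057.13.
Month 4: interest €20.79; balance after payment €1,040.54.
Month 5: interest €20.46; balance after payment €1,023.62.
Month 6: interest €20.13; balance after payment €1,006.37.
Month 7: interest €19.79; balance after payment €988.78.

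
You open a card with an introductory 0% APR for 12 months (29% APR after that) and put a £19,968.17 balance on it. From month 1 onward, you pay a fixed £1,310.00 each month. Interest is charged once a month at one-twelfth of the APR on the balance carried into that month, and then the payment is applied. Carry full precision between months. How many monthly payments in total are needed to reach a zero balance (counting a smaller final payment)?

16 months

Promo months 1–12 at r₀ = 0%/12 = 0; months 13+ at r₁ = 29%/12 = 0.0241667.
After month 12 (no interest yet): B = £19,968.17 − 12·£1,310.00 = £4,248.17.
Then at r₁ with £1,310.00/mo: n₂ = −ln(1 − r₁·B/P)/ln(1+r₁) ≈ 3.42 → 4 more payments.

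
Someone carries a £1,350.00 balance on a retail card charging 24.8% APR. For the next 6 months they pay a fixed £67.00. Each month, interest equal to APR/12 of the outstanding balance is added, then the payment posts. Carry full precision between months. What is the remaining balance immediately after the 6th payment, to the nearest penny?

£1,102.94

Monthly rate r = 24.8%/12 = 2.06667% = 0.0206667.
Each month: B ← B·(1+r) − £67.00.
Month 1: interest £27.90; balance after payment £1,310.90.
Month 2: interest £27.09; balance after payment £1,270.99.
Month 3: interest £26.27; balance after payment £1,230.26.
Month 4: interest £25.43; balance after payment £1,188.68.
Month 5: interest £24.57; balance after payment £1,146.25.
Month 6: interest £23.69; balance after payment £1,102.94.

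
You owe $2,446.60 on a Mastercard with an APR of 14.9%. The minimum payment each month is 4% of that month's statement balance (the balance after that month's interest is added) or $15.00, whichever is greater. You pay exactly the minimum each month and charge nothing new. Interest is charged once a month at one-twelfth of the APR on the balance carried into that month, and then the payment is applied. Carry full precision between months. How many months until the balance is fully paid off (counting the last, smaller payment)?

96 months

Monthly rate r = 14.9%/12 = 1.24167% = 0.0124167.
While 4% of the post-interest balance exceeds $15.00, each month B ← (B·(1+r))·(1 − 0.04), i.e. B shrinks by the factor (1+r)·0.96 = 0.97192.
This holds for months 1–67. Entering month 68 the balance is $362.92; 4% of the post-interest balance is now below $15.00, so the flat $15.00 minimum applies from here.
From month 68 a fixed $15.00 at rate r clears $362.92 in 29 more payments. Total: 67 + 29 = 96 months.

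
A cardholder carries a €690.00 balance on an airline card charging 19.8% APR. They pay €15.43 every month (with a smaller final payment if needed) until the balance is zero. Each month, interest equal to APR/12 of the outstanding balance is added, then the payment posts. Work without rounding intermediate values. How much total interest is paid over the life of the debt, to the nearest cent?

€572.33

Monthly rate r = 19.8%/12 = 1.65% = 0.0165.
Payoff takes n = ⌈−ln(1 − rB₀/P)/ln(1+r)⌉ = ⌈81.809⌉ = 82 payments; the last is €12.50.
Total paid = 81·€15.43 + €12.50 = €1,262.33.
Total interest = total paid − principal = €1,262.33 − €690.00 = €572.33.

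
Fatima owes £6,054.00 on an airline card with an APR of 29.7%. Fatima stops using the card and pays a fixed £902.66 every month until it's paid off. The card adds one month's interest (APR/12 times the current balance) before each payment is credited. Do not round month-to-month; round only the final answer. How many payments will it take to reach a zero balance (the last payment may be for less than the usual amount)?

Monthly rate r = 29.7%/12 = 2.475% = 0.02475.
Recurrence: B ← B·(1+r) − £902.66.
Month 1: interest £149.84; balance after payment £5,301.18.
Month 2: interest £131.20; balance after payment £4,529.72.
Closed form: n = −ln(1 − rB₀/P)/ln(1+r) = −ln(0.83401)/ln(1.02475) ≈ 7.424, so the balance reaches zero during payment 8.

8 payments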